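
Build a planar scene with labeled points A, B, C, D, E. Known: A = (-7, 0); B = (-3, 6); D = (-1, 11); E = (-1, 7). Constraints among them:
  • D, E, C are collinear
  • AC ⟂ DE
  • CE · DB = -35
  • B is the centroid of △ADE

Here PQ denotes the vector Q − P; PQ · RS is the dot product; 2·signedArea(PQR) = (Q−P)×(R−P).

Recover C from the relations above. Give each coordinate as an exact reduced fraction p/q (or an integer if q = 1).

1. C_x = -1  [D, E, C are collinear ∩ AC ⟂ DE]
2. C_y = 0  [D, E, C are collinear ∩ AC ⟂ DE]
   → C = (-1, 0)

C = (-1, 0)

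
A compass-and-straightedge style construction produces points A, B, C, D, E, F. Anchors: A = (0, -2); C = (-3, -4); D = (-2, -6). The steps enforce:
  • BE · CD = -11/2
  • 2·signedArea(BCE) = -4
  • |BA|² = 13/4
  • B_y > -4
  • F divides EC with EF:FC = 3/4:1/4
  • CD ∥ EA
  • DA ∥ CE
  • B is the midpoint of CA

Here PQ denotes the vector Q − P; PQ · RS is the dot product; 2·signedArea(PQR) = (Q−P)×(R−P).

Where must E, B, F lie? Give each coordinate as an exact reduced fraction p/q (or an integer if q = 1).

B = (-3/2, -3)
E = (-1, 0)
F = (-5/2, -3)

1. E_x = -1  [CD ∥ EA ∩ DA ∥ CE]
2. E_y = 0  [CD ∥ EA ∩ DA ∥ CE]
   → E = (-1, 0)
3. B_x = -3/2  [B is the midpoint of CA]
4. B_y = -3  [B is the midpoint of CA]
   → B = (-3/2, -3)
5. F_x = -5/2  [F divides EC with EF:FC = 3/4:1/4]
6. F_y = -3  [F divides EC with EF:FC = 3/4:1/4]
   → F = (-5/2, -3)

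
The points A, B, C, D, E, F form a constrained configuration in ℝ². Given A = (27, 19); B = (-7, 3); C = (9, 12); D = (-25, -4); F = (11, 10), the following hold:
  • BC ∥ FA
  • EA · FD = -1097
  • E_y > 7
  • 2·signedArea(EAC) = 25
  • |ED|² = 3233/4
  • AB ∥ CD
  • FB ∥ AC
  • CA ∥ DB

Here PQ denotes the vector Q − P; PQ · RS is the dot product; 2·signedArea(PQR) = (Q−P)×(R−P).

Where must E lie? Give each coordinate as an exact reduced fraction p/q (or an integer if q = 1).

1. E_x = 1  [2·signedArea(EAC) = 25 ∩ EA · FD = -1097]
2. E_y = 15/2  [2·signedArea(EAC) = 25 ∩ EA · FD = -1097]
   → E = (1, 15/2)

E = (1, 15/2)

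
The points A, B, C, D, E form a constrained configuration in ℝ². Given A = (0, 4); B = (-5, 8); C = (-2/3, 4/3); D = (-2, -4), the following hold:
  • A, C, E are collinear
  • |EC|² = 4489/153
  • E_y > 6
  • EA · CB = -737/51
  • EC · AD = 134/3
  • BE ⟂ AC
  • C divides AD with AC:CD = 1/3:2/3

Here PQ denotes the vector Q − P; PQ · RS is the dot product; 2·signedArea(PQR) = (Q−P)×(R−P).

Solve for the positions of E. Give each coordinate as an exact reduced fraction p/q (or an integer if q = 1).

1. E_x = 11/17  [A, C, E are collinear ∩ BE ⟂ AC]
2. E_y = 112/17  [A, C, E are collinear ∩ BE ⟂ AC]
   → E = (11/17, 112/17)

E = (11/17, 112/17)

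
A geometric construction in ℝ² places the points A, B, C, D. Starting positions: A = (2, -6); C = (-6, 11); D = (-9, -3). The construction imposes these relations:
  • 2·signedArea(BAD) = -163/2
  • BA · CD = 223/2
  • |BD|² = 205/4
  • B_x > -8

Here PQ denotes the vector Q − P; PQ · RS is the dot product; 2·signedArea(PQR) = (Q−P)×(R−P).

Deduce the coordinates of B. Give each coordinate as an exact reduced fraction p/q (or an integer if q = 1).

1. B_x = -15/2  [2·signedArea(BAD) = -163/2 ∩ BA · CD = 223/2]
2. B_y = 4  [2·signedArea(BAD) = -163/2 ∩ BA · CD = 223/2]
   → B = (-15/2, 4)

B = (-15/2, 4)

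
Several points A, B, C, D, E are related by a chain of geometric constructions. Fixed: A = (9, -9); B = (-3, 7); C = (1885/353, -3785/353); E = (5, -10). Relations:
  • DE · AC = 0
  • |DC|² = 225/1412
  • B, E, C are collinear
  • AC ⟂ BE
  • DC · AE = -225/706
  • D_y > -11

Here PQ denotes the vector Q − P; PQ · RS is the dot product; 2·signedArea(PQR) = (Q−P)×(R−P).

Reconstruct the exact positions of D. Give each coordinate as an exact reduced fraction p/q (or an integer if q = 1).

D = (1825/353, -7315/706)

1. D_x = 1825/353  [DE · AC = 0 ∩ DC · AE = -225/706]
2. D_y = -7315/706  [DE · AC = 0 ∩ DC · AE = -225/706]
   → D = (1825/353, -7315/706)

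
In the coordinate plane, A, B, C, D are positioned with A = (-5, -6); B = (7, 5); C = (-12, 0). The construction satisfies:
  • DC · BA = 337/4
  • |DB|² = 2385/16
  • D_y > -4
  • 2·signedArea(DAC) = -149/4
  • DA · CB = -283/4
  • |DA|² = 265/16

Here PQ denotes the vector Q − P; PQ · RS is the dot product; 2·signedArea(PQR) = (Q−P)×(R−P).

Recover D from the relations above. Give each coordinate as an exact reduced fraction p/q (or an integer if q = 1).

1. D_x = -2  [DC · BA = 337/4 ∩ DA · CB = -283/4]
2. D_y = -13/4  [DC · BA = 337/4 ∩ DA · CB = -283/4]
   → D = (-2, -13/4)

D = (-2, -13/4)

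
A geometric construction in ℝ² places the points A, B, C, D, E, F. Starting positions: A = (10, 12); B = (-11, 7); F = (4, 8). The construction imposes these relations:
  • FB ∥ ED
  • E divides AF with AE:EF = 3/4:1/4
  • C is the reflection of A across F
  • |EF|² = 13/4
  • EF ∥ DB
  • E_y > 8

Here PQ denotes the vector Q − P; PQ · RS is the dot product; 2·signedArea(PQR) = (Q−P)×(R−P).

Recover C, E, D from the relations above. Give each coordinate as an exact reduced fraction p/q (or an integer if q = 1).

1. C_x = -2  [C is the reflection of A across F]
2. C_y = 4  [C is the reflection of A across F]
   → C = (-2, 4)
3. E_x = 11/2  [E divides AF with AE:EF = 3/4:1/4]
4. E_y = 9  [E divides AF with AE:EF = 3/4:1/4]
   → E = (11/2, 9)
5. D_x = -19/2  [EF ∥ DB ∩ FB ∥ ED]
6. D_y = 8  [EF ∥ DB ∩ FB ∥ ED]
   → D = (-19/2, 8)

C = (-2, 4)
D = (-19/2, 8)
E = (11/2, 9)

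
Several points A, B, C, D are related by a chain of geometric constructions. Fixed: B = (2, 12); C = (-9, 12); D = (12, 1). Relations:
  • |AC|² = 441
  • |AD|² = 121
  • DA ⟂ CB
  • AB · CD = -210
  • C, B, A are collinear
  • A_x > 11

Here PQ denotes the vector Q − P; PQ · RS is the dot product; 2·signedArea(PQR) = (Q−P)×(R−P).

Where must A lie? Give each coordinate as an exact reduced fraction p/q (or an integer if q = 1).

1. A_x = 12  [C, B, A are collinear ∩ DA ⟂ CB]
2. A_y = 12  [C, B, A are collinear ∩ DA ⟂ CB]
   → A = (12, 12)

A = (12, 12)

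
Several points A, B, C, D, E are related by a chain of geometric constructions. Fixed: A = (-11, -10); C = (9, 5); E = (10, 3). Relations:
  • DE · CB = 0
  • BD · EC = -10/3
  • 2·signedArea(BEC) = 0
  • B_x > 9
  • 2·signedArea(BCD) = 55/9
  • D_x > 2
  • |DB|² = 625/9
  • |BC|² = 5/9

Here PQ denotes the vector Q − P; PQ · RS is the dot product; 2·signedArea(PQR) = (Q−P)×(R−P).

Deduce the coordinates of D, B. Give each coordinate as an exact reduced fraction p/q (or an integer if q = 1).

B = (28/3, 13/3)
D = (8/3, -2/3)

1. B_x = 28/3  [line -2·x + -1·y + 23 = 0 ∩ |BC|² = 5/9]
2. B_y = 13/3  [line -2·x + -1·y + 23 = 0 ∩ |BC|² = 5/9]
   → B = (28/3, 13/3)
3. D_x = 8/3  [DE · CB = 0 ∩ 2·signedArea(BCD) = 55/9]
4. D_y = -2/3  [DE · CB = 0 ∩ 2·signedArea(BCD) = 55/9]
   → D = (8/3, -2/3)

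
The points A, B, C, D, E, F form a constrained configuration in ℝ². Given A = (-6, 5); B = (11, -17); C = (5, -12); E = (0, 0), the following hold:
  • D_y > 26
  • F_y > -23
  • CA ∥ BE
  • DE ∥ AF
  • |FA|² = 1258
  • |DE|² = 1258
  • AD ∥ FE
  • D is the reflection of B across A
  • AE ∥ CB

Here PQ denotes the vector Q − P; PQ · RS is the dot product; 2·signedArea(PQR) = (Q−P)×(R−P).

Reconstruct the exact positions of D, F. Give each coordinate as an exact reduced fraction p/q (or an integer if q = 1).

1. D_x = -23  [D is the reflection of B across A]
2. D_y = 27  [D is the reflection of B across A]
   → D = (-23, 27)
3. F_x = 17  [AD ∥ FE ∩ DE ∥ AF]
4. F_y = -22  [AD ∥ FE ∩ DE ∥ AF]
   → F = (17, -22)

D = (-23, 27)
F = (17, -22)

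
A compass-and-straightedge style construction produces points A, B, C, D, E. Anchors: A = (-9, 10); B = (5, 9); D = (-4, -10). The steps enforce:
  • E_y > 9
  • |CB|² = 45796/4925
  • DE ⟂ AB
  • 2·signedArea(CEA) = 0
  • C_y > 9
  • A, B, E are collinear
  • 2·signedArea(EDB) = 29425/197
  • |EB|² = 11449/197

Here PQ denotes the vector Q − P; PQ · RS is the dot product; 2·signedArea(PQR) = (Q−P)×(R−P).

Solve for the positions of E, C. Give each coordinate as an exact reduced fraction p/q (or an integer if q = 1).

C = (1929/985, 9079/985)
E = (-513/197, 1880/197)

1. E_x = -513/197  [A, B, E are collinear ∩ DE ⟂ AB]
2. E_y = 1880/197  [A, B, E are collinear ∩ DE ⟂ AB]
   → E = (-513/197, 1880/197)
3. C_x = 1929/985  [line -90/197·x + -1260/197·y + 11790/197 = 0 ∩ |CB|² = 45796/4925]
4. C_y = 9079/985  [line -90/197·x + -1260/197·y + 11790/197 = 0 ∩ |CB|² = 45796/4925]
   → C = (1929/985, 9079/985)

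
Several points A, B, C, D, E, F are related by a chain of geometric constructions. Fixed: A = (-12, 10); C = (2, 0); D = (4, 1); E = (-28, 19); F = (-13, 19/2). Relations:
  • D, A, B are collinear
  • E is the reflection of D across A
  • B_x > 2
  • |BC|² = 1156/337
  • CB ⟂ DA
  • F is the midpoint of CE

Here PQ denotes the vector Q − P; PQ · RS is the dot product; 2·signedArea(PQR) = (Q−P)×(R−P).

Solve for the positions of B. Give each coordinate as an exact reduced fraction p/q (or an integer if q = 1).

B = (980/337, 544/337)

1. B_x = 980/337  [D, A, B are collinear ∩ CB ⟂ DA]
2. B_y = 544/337  [D, A, B are collinear ∩ CB ⟂ DA]
   → B = (980/337, 544/337)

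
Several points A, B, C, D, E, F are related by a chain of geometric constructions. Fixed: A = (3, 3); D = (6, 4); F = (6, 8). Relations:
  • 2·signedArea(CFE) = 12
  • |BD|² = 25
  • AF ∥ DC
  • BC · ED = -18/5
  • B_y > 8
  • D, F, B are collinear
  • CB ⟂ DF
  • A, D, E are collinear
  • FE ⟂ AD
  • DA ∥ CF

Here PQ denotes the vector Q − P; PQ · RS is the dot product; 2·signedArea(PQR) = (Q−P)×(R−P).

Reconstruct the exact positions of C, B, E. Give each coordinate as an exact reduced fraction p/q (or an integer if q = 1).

1. C_x = 9  [DA ∥ CF ∩ AF ∥ DC]
2. C_y = 9  [DA ∥ CF ∩ AF ∥ DC]
   → C = (9, 9)
3. B_x = 6  [D, F, B are collinear ∩ CB ⟂ DF]
4. B_y = 9  [D, F, B are collinear ∩ CB ⟂ DF]
   → B = (6, 9)
5. E_x = 36/5  [A, D, E are collinear ∩ FE ⟂ AD]
6. E_y = 22/5  [A, D, E are collinear ∩ FE ⟂ AD]
   → E = (36/5, 22/5)

B = (6, 9)
C = (9, 9)
E = (36/5, 22/5)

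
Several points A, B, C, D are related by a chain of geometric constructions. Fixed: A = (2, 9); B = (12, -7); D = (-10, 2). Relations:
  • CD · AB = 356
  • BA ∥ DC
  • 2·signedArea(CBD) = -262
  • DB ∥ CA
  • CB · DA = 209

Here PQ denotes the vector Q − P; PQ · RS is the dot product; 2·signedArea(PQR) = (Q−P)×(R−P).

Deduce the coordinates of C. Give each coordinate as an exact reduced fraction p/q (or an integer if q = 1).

C = (-20, 18)

1. C_x = -20  [DB ∥ CA ∩ BA ∥ DC]
2. C_y = 18  [DB ∥ CA ∩ BA ∥ DC]
   → C = (-20, 18)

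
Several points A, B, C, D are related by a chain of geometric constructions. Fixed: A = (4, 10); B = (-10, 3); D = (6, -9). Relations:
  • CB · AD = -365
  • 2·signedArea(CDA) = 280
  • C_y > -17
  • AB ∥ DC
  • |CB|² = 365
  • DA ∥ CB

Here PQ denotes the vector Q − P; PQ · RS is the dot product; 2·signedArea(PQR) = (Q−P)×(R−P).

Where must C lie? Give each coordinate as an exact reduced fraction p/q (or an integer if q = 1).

C = (-8, -16)

1. C_x = -8  [DA ∥ CB ∩ AB ∥ DC]
2. C_y = -16  [DA ∥ CB ∩ AB ∥ DC]
   → C = (-8, -16)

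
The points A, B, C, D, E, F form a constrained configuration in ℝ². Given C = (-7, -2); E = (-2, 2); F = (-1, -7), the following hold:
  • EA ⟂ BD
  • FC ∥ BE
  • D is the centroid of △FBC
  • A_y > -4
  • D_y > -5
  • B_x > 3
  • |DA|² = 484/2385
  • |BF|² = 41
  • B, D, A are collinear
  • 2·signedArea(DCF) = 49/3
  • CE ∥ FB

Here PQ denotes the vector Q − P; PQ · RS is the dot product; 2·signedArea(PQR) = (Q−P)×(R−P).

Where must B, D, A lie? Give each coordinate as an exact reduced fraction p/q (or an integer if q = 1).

1. B_x = 4  [FC ∥ BE ∩ CE ∥ FB]
2. B_y = -3  [FC ∥ BE ∩ CE ∥ FB]
   → B = (4, -3)
3. D_x = -4/3  [D is the centroid of △FBC]
4. D_y = -4  [D is the centroid of △FBC]
   → D = (-4/3, -4)
5. A_x = -236/265  [B, D, A are collinear ∩ EA ⟂ BD]
6. A_y = -1038/265  [B, D, A are collinear ∩ EA ⟂ BD]
   → A = (-236/265, -1038/265)

A = (-236/265, -1038/265)
B = (4, -3)
D = (-4/3, -4)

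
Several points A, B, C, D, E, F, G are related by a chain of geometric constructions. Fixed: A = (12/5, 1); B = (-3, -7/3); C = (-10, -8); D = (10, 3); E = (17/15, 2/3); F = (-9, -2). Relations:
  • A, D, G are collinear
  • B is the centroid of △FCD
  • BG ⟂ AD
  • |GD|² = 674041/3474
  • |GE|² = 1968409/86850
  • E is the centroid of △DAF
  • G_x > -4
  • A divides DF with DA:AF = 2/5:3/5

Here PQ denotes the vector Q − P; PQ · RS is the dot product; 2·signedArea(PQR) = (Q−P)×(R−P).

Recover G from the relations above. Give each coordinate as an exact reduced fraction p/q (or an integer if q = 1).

G = (-4019/1158, -631/1158)

1. G_x = -4019/1158  [A, D, G are collinear ∩ BG ⟂ AD]
2. G_y = -631/1158  [A, D, G are collinear ∩ BG ⟂ AD]
   → G = (-4019/1158, -631/1158)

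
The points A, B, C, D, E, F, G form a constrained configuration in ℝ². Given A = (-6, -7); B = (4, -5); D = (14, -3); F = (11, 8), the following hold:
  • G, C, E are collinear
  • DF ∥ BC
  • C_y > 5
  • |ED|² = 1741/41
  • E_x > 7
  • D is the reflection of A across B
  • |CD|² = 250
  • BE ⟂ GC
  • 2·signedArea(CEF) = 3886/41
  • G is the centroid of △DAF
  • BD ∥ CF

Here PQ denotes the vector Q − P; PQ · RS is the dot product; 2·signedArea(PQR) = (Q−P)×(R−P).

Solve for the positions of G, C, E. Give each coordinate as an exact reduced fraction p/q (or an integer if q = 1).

1. G_x = 19/3  [G is the centroid of △DAF]
2. G_y = -2/3  [G is the centroid of △DAF]
   → G = (19/3, -2/3)
3. C_x = 1  [BD ∥ CF ∩ DF ∥ BC]
4. C_y = 6  [BD ∥ CF ∩ DF ∥ BC]
   → C = (1, 6)
5. E_x = 309/41  [G, C, E are collinear ∩ BE ⟂ GC]
6. E_y = -89/41  [G, C, E are collinear ∩ BE ⟂ GC]
   → E = (309/41, -89/41)

C = (1, 6)
E = (309/41, -89/41)
G = (19/3, -2/3)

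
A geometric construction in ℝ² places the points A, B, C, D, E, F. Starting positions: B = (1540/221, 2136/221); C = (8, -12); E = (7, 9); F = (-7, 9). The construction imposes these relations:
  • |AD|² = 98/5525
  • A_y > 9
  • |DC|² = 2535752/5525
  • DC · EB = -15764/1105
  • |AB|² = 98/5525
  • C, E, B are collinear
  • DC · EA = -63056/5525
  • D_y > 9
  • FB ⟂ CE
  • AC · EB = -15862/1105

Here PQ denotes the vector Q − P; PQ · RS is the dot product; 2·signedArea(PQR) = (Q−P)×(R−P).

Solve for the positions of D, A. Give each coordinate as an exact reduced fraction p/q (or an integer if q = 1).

A = (7707/1105, 10533/1105)
D = (7714/1105, 10386/1105)

1. D_x = 7714/1105  [line 7/221·x + -147/221·y + 392/65 = 0 ∩ |DC|² = 2535752/5525]
2. D_y = 10386/1105  [line 7/221·x + -147/221·y + 392/65 = 0 ∩ |DC|² = 2535752/5525]
   → D = (7714/1105, 10386/1105)
3. A_x = 7707/1105  [line 1126/1105·x + -23646/1105·y + 1087716/5525 = 0 ∩ |AD|² = 98/5525]
4. A_y = 10533/1105  [line 1126/1105·x + -23646/1105·y + 1087716/5525 = 0 ∩ |AD|² = 98/5525]
   → A = (7707/1105, 10533/1105)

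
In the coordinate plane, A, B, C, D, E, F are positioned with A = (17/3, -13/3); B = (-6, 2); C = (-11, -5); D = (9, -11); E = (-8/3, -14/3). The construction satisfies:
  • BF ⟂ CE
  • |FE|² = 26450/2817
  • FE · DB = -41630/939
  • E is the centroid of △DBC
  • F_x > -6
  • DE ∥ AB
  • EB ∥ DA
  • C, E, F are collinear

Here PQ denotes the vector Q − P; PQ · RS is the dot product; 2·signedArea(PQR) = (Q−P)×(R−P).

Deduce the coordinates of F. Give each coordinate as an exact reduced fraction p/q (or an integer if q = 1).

F = (-1793/313, -1499/313)

1. F_x = -1793/313  [C, E, F are collinear ∩ BF ⟂ CE]
2. F_y = -1499/313  [C, E, F are collinear ∩ BF ⟂ CE]
   → F = (-1793/313, -1499/313)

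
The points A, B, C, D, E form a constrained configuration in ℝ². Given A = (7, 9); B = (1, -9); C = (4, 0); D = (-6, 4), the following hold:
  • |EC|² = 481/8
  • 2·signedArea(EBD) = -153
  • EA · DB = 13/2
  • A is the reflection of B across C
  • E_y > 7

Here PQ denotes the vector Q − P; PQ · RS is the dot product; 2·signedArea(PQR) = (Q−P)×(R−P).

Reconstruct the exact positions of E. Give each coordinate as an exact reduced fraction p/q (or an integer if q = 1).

E = (15/4, 31/4)

1. E_x = 15/4  [2·signedArea(EBD) = -153 ∩ EA · DB = 13/2]
2. E_y = 31/4  [2·signedArea(EBD) = -153 ∩ EA · DB = 13/2]
   → E = (15/4, 31/4)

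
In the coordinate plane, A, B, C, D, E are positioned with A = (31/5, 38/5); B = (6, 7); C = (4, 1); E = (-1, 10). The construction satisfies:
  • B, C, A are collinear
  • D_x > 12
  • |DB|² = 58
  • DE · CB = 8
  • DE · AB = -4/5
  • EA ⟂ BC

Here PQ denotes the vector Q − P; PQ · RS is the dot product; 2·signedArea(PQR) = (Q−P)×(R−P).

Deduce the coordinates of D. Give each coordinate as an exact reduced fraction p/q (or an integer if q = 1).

D = (13, 4)

1. D_x = 13  [line 1/5·x + 3/5·y + -5 = 0 ∩ |DB|² = 58]
2. D_y = 4  [line 1/5·x + 3/5·y + -5 = 0 ∩ |DB|² = 58]
   → D = (13, 4)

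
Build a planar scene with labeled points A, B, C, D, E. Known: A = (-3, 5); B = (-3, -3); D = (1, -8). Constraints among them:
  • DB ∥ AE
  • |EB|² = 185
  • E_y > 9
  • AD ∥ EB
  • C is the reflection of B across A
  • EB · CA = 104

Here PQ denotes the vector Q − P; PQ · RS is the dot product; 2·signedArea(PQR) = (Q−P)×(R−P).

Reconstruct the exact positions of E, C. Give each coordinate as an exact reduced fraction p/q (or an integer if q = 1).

C = (-3, 13)
E = (-7, 10)

1. E_x = -7  [AD ∥ EB ∩ DB ∥ AE]
2. E_y = 10  [AD ∥ EB ∩ DB ∥ AE]
   → E = (-7, 10)
3. C_x = -3  [C is the reflection of B across A]
4. C_y = 13  [C is the reflection of B across A]
   → C = (-3, 13)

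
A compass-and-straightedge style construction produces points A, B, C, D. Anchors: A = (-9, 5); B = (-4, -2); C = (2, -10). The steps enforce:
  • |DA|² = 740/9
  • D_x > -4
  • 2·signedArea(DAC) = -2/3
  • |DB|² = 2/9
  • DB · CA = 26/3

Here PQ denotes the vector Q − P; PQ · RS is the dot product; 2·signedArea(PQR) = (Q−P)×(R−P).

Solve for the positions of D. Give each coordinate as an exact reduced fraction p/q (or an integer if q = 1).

1. D_x = -11/3  [2·signedArea(DAC) = -2/3 ∩ DB · CA = 26/3]
2. D_y = -7/3  [2·signedArea(DAC) = -2/3 ∩ DB · CA = 26/3]
   → D = (-11/3, -7/3)

D = (-11/3, -7/3)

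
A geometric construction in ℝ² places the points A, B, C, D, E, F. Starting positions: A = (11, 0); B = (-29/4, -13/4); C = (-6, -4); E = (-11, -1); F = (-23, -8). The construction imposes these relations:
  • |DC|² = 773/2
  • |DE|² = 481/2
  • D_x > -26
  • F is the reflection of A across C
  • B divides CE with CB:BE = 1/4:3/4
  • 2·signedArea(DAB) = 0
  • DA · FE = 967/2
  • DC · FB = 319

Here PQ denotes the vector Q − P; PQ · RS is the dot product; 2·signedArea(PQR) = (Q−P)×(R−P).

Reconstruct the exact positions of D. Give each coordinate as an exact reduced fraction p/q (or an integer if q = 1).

D = (-51/2, -13/2)

1. D_x = -51/2  [2·signedArea(DAB) = 0 ∩ DC · FB = 319]
2. D_y = -13/2  [2·signedArea(DAB) = 0 ∩ DC · FB = 319]
   → D = (-51/2, -13/2)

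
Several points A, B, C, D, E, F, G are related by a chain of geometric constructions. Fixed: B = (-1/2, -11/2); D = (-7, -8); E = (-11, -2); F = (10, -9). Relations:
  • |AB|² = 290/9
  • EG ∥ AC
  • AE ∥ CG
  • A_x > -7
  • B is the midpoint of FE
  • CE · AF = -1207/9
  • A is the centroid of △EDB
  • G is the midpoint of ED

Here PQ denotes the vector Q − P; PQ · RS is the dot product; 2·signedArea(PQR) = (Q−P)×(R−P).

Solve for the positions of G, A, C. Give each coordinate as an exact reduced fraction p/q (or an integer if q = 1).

1. G_x = -9  [G is the midpoint of ED]
2. G_y = -5  [G is the midpoint of ED]
   → G = (-9, -5)
3. A_x = -37/6  [A is the centroid of △EDB]
4. A_y = -31/6  [A is the centroid of △EDB]
   → A = (-37/6, -31/6)
5. C_x = -25/6  [AE ∥ CG ∩ EG ∥ AC]
6. C_y = -49/6  [AE ∥ CG ∩ EG ∥ AC]
   → C = (-25/6, -49/6)

A = (-37/6, -31/6)
C = (-25/6, -49/6)
G = (-9, -5)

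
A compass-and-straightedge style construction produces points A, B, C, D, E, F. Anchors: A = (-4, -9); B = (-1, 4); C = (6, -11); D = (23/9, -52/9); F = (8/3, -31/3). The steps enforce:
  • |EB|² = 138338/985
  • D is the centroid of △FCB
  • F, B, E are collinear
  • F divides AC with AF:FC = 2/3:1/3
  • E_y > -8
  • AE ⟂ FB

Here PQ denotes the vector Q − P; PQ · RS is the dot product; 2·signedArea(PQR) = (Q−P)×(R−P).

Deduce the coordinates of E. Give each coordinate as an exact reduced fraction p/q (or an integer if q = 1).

E = (1908/985, -7369/985)

1. E_x = 1908/985  [F, B, E are collinear ∩ AE ⟂ FB]
2. E_y = -7369/985  [F, B, E are collinear ∩ AE ⟂ FB]
   → E = (1908/985, -7369/985)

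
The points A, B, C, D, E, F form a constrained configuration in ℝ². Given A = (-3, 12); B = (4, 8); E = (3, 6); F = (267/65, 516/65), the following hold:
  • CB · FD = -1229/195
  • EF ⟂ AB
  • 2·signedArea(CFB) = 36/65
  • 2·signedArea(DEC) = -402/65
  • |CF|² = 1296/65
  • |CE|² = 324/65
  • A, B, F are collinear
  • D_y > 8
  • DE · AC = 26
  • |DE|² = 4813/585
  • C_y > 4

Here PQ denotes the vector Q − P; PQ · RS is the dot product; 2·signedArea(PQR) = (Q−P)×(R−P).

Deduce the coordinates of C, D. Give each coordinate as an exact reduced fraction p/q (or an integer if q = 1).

C = (123/65, 264/65)
D = (188/195, 1564/195)

1. C_x = 123/65  [line -4/65·x + -7/65·y + 36/65 = 0 ∩ |CE|² = 324/65]
2. C_y = 264/65  [line -4/65·x + -7/65·y + 36/65 = 0 ∩ |CE|² = 324/65]
   → C = (123/65, 264/65)
3. D_x = 188/195  [CB · FD = -1229/195 ∩ 2·signedArea(DEC) = -402/65]
4. D_y = 1564/195  [CB · FD = -1229/195 ∩ 2·signedArea(DEC) = -402/65]
   → D = (188/195, 1564/195)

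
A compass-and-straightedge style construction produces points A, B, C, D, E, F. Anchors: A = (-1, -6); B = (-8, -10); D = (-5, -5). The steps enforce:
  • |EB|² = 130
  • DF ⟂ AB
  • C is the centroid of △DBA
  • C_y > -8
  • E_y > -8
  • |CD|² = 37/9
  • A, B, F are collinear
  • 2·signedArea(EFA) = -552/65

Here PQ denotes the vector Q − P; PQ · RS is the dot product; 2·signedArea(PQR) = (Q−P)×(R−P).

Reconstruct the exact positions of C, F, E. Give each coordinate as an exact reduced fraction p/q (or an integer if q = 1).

C = (-14/3, -7)
E = (3, -7)
F = (-233/65, -486/65)

1. C_x = -14/3  [C is the centroid of △DBA]
2. C_y = -7  [C is the centroid of △DBA]
   → C = (-14/3, -7)
3. F_x = -233/65  [A, B, F are collinear ∩ DF ⟂ AB]
4. F_y = -486/65  [A, B, F are collinear ∩ DF ⟂ AB]
   → F = (-233/65, -486/65)
5. E_x = 3  [line -96/65·x + 168/65·y + 1464/65 = 0 ∩ |EB|² = 130]
6. E_y = -7  [line -96/65·x + 168/65·y + 1464/65 = 0 ∩ |EB|² = 130]
   → E = (3, -7)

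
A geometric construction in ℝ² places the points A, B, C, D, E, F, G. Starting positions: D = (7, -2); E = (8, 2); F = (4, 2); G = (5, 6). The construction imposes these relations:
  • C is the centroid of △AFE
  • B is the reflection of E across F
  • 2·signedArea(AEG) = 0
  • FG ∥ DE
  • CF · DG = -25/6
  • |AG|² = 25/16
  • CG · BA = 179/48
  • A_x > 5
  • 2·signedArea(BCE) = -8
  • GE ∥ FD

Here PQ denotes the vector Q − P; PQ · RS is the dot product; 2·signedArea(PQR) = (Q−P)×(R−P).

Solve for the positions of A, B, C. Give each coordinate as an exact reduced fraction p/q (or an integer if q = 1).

1. A_x = 23/4  [line -4·x + -3·y + 38 = 0 ∩ |AG|² = 25/16]
2. A_y = 5  [line -4·x + -3·y + 38 = 0 ∩ |AG|² = 25/16]
   → A = (23/4, 5)
3. B_x = 0  [B is the reflection of E across F]
4. B_y = 2  [B is the reflection of E across F]
   → B = (0, 2)
5. C_x = 71/12  [C is the centroid of △AFE]
6. C_y = 3  [C is the centroid of △AFE]
   → C = (71/12, 3)

A = (23/4, 5)
B = (0, 2)
C = (71/12, 3)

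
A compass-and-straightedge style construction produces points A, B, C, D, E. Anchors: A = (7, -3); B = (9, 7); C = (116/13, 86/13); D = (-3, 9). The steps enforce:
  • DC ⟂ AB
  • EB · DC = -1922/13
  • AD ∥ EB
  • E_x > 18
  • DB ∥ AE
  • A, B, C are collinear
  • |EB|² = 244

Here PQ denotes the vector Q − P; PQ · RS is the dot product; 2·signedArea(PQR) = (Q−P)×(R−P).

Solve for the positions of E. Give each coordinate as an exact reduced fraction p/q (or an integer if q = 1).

E = (19, -5)

1. E_x = 19  [AD ∥ EB ∩ DB ∥ AE]
2. E_y = -5  [AD ∥ EB ∩ DB ∥ AE]
   → E = (19, -5)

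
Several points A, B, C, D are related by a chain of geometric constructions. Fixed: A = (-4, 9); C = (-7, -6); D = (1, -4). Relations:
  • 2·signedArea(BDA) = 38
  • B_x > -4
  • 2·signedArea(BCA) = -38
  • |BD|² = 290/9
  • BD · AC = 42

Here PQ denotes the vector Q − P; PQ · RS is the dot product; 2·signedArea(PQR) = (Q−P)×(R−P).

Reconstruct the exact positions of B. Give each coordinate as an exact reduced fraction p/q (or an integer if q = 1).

B = (-10/3, -1/3)

1. B_x = -10/3  [2·signedArea(BCA) = -38 ∩ BD · AC = 42]
2. B_y = -1/3  [2·signedArea(BCA) = -38 ∩ BD · AC = 42]
   → B = (-10/3, -1/3)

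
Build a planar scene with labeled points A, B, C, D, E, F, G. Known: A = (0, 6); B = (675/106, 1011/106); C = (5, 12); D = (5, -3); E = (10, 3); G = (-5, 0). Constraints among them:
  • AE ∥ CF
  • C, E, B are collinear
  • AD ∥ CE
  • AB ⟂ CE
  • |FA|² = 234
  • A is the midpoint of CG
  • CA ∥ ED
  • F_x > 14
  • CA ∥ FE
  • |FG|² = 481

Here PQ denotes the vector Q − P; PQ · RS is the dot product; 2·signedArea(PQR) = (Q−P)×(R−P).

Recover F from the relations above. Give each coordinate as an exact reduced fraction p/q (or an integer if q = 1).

F = (15, 9)

1. F_x = 15  [CA ∥ FE ∩ AE ∥ CF]
2. F_y = 9  [CA ∥ FE ∩ AE ∥ CF]
   → F = (15, 9)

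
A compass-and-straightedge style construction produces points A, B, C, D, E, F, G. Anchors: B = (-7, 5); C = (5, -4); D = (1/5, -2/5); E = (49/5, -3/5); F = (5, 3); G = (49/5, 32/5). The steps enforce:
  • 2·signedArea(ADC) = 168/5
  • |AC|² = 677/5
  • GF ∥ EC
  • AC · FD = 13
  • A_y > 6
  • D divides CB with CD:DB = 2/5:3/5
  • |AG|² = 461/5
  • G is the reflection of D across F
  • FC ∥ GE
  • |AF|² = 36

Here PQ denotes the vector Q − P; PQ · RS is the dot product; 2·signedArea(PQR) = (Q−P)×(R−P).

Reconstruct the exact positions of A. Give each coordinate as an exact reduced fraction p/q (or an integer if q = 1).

A = (1/5, 33/5)

1. A_x = 1/5  [AC · FD = 13 ∩ 2·signedArea(ADC) = 168/5]
2. A_y = 33/5  [AC · FD = 13 ∩ 2·signedArea(ADC) = 168/5]
   → A = (1/5, 33/5)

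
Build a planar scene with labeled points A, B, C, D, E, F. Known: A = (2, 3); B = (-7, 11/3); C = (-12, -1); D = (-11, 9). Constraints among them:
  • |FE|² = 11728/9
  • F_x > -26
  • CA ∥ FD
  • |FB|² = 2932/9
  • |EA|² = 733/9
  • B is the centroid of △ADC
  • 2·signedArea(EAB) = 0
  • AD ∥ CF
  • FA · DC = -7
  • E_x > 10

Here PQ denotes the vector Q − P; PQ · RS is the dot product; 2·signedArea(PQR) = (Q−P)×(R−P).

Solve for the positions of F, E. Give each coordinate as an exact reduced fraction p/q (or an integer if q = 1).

1. F_x = -25  [CA ∥ FD ∩ AD ∥ CF]
2. F_y = 5  [CA ∥ FD ∩ AD ∥ CF]
   → F = (-25, 5)
3. E_x = 11  [line -2/3·x + -9·y + 85/3 = 0 ∩ |EA|² = 733/9]
4. E_y = 7/3  [line -2/3·x + -9·y + 85/3 = 0 ∩ |EA|² = 733/9]
   → E = (11, 7/3)

E = (11, 7/3)
F = (-25, 5)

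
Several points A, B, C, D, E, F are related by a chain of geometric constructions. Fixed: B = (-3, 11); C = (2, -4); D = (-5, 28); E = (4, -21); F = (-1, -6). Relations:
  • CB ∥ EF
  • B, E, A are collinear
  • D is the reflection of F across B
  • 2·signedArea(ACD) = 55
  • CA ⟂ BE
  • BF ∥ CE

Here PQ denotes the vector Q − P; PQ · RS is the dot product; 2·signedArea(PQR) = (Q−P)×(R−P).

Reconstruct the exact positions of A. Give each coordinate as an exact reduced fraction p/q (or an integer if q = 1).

A = (386/1073, -4677/1073)

1. A_x = 386/1073  [B, E, A are collinear ∩ CA ⟂ BE]
2. A_y = -4677/1073  [B, E, A are collinear ∩ CA ⟂ BE]
   → A = (386/1073, -4677/1073)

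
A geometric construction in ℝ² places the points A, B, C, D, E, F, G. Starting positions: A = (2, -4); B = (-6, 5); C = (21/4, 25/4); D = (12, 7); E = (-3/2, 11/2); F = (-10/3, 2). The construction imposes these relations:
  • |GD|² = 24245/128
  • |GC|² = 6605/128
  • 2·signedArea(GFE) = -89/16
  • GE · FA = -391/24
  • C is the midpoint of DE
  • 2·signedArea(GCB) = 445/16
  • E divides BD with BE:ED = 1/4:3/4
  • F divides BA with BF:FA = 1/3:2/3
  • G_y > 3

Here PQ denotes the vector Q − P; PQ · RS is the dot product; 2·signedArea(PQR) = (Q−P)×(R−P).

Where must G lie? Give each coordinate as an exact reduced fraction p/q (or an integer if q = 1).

1. G_x = -19/16  [2·signedArea(GCB) = 445/16 ∩ GE · FA = -391/24]
2. G_y = 49/16  [2·signedArea(GCB) = 445/16 ∩ GE · FA = -391/24]
   → G = (-19/16, 49/16)

G = (-19/16, 49/16)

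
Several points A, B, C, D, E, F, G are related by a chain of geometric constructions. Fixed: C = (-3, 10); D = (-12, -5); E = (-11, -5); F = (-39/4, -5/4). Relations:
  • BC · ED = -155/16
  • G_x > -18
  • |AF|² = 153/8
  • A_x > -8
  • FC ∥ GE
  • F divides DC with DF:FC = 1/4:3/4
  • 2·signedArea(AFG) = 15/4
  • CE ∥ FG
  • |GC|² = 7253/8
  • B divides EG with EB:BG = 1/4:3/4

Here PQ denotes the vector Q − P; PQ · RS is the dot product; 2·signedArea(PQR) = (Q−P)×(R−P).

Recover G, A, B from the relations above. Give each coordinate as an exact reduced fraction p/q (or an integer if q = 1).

1. G_x = -71/4  [FC ∥ GE ∩ CE ∥ FG]
2. G_y = -65/4  [FC ∥ GE ∩ CE ∥ FG]
   → G = (-71/4, -65/4)
3. A_x = -15/2  [line 15·x + -8·y + 265/2 = 0 ∩ |AF|² = 153/8]
4. A_y = 5/2  [line 15·x + -8·y + 265/2 = 0 ∩ |AF|² = 153/8]
   → A = (-15/2, 5/2)
5. B_x = -203/16  [B divides EG with EB:BG = 1/4:3/4]
6. B_y = -125/16  [B divides EG with EB:BG = 1/4:3/4]
   → B = (-203/16, -125/16)

A = (-15/2, 5/2)
B = (-203/16, -125/16)
G = (-71/4, -65/4)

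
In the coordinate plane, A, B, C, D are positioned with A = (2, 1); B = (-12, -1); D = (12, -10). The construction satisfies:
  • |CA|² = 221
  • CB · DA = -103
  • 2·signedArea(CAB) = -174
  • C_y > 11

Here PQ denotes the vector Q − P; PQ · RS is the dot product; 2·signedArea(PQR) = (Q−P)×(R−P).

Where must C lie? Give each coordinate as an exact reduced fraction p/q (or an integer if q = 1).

C = (-8, 12)

1. C_x = -8  [2·signedArea(CAB) = -174 ∩ CB · DA = -103]
2. C_y = 12  [2·signedArea(CAB) = -174 ∩ CB · DA = -103]
   → C = (-8, 12)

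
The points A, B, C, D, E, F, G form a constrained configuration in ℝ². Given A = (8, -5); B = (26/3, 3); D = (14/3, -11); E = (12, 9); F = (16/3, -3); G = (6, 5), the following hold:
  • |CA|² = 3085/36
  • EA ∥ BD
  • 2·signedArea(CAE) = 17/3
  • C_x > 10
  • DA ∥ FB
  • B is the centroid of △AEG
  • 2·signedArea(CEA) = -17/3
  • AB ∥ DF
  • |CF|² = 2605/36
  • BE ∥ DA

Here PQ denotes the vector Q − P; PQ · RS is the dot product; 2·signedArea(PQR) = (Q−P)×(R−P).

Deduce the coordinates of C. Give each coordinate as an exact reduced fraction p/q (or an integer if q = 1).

1. C_x = 61/6  [line -14·x + 4·y + 379/3 = 0 ∩ |CF|² = 2605/36]
2. C_y = 4  [line -14·x + 4·y + 379/3 = 0 ∩ |CF|² = 2605/36]
   → C = (61/6, 4)

C = (61/6, 4)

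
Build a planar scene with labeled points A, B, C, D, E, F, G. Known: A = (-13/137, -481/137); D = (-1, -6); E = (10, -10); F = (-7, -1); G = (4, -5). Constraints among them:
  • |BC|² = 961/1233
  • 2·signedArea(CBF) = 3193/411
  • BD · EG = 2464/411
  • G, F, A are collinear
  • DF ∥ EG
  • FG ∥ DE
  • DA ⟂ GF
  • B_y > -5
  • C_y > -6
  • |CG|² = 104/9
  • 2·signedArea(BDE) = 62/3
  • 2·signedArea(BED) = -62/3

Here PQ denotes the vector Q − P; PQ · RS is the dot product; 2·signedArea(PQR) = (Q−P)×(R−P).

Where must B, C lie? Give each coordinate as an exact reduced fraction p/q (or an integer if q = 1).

1. B_x = 398/411  [2·signedArea(BDE) = 62/3 ∩ BD · EG = 2464/411]
2. B_y = -1988/411  [2·signedArea(BDE) = 62/3 ∩ BD · EG = 2464/411]
   → B = (398/411, -1988/411)
3. C_x = 2/3  [line -1577/411·x + -3275/411·y + -17507/411 = 0 ∩ |CG|² = 104/9]
4. C_y = -17/3  [line -1577/411·x + -3275/411·y + -17507/411 = 0 ∩ |CG|² = 104/9]
   → C = (2/3, -17/3)

B = (398/411, -1988/411)
C = (2/3, -17/3)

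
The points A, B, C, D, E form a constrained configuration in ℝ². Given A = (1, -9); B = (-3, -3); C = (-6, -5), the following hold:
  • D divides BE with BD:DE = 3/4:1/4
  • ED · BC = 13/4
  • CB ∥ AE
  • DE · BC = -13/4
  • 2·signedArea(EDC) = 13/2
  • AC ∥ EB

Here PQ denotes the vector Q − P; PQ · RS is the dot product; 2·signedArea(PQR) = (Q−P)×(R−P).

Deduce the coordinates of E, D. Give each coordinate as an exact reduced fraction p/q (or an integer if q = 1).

D = (9/4, -6)
E = (4, -7)

1. E_x = 4  [AC ∥ EB ∩ CB ∥ AE]
2. E_y = -7  [AC ∥ EB ∩ CB ∥ AE]
   → E = (4, -7)
3. D_x = 9/4  [D divides BE with BD:DE = 3/4:1/4]
4. D_y = -6  [D divides BE with BD:DE = 3/4:1/4]
   → D = (9/4, -6)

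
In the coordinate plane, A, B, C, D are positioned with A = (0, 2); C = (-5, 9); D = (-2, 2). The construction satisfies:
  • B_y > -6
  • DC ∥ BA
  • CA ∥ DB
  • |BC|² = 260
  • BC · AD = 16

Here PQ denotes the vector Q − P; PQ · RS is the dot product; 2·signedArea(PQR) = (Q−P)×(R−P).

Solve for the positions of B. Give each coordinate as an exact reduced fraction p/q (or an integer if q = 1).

B = (3, -5)

1. B_x = 3  [DC ∥ BA ∩ CA ∥ DB]
2. B_y = -5  [DC ∥ BA ∩ CA ∥ DB]
   → B = (3, -5)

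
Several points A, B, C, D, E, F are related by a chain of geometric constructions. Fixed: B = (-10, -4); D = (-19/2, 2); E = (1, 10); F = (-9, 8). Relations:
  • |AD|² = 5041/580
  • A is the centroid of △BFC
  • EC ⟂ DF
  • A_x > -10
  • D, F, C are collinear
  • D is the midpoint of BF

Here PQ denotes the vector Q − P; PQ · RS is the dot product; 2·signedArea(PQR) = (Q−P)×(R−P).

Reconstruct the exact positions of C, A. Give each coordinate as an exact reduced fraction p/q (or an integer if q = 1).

1. C_x = -1271/145  [D, F, C are collinear ∩ EC ⟂ DF]
2. C_y = 1568/145  [D, F, C are collinear ∩ EC ⟂ DF]
   → C = (-1271/145, 1568/145)
3. A_x = -1342/145  [A is the centroid of △BFC]
4. A_y = 716/145  [A is the centroid of △BFC]
   → A = (-1342/145, 716/145)

A = (-1342/145, 716/145)
C = (-1271/145, 1568/145)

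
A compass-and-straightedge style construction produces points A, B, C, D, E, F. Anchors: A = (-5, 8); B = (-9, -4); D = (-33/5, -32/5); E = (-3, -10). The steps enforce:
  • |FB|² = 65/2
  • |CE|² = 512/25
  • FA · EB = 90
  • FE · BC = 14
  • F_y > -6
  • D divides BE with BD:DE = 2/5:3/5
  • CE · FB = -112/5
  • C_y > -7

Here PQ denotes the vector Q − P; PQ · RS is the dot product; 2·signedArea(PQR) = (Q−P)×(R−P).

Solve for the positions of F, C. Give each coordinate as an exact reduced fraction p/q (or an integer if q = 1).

C = (-31/5, -34/5)
F = (-7/2, -11/2)

1. F_x = -7/2  [line 6·x + -6·y + -12 = 0 ∩ |FB|² = 65/2]
2. F_y = -11/2  [line 6·x + -6·y + -12 = 0 ∩ |FB|² = 65/2]
   → F = (-7/2, -11/2)
3. C_x = -31/5  [FE · BC = 14 ∩ CE · FB = -112/5]
4. C_y = -34/5  [FE · BC = 14 ∩ CE · FB = -112/5]
   → C = (-31/5, -34/5)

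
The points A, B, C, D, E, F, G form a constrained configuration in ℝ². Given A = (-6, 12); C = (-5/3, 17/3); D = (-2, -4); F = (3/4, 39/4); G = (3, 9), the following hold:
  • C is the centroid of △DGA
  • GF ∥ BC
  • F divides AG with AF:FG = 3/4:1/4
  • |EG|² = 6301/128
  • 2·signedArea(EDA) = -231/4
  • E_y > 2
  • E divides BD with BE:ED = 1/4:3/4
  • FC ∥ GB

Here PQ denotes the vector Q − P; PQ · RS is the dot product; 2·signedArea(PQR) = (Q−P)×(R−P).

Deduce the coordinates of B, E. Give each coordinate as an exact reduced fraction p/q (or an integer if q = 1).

1. B_x = 7/12  [GF ∥ BC ∩ FC ∥ GB]
2. B_y = 59/12  [GF ∥ BC ∩ FC ∥ GB]
   → B = (7/12, 59/12)
3. E_x = -1/16  [E divides BD with BE:ED = 1/4:3/4]
4. E_y = 43/16  [E divides BD with BE:ED = 1/4:3/4]
   → E = (-1/16, 43/16)

B = (7/12, 59/12)
E = (-1/16, 43/16)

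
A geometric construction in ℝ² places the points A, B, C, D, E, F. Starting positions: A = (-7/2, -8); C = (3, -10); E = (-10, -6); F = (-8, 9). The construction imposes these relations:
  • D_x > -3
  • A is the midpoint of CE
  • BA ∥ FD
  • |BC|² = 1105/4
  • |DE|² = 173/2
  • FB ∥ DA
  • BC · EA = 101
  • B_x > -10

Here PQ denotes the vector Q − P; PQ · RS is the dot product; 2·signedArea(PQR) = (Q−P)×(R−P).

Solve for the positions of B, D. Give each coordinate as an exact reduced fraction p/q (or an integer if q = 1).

1. B_x = -9  [line -13/2·x + 2·y + -123/2 = 0 ∩ |BC|² = 1105/4]
2. B_y = 3/2  [line -13/2·x + 2·y + -123/2 = 0 ∩ |BC|² = 1105/4]
   → B = (-9, 3/2)
3. D_x = -5/2  [FB ∥ DA ∩ BA ∥ FD]
4. D_y = -1/2  [FB ∥ DA ∩ BA ∥ FD]
   → D = (-5/2, -1/2)

B = (-9, 3/2)
D = (-5/2, -1/2)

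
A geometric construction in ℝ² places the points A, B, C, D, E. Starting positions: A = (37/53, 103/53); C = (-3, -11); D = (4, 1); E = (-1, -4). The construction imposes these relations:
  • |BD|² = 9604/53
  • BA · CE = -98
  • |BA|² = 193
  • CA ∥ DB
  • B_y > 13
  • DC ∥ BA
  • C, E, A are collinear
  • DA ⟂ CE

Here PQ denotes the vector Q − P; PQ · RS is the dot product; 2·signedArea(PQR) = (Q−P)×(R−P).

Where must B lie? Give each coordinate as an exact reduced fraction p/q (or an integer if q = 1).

B = (408/53, 739/53)

1. B_x = 408/53  [DC ∥ BA ∩ CA ∥ DB]
2. B_y = 739/53  [DC ∥ BA ∩ CA ∥ DB]
   → B = (408/53, 739/53)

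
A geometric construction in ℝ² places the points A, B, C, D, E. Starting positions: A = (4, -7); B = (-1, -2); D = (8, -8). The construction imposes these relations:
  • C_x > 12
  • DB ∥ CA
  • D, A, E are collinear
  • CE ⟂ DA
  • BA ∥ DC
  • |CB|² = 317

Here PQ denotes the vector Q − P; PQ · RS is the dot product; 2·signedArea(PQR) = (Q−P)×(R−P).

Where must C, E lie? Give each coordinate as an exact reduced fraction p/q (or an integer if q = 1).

C = (13, -13)
E = (236/17, -161/17)

1. C_x = 13  [DB ∥ CA ∩ BA ∥ DC]
2. C_y = -13  [DB ∥ CA ∩ BA ∥ DC]
   → C = (13, -13)
3. E_x = 236/17  [D, A, E are collinear ∩ CE ⟂ DA]
4. E_y = -161/17  [D, A, E are collinear ∩ CE ⟂ DA]
   → E = (236/17, -161/17)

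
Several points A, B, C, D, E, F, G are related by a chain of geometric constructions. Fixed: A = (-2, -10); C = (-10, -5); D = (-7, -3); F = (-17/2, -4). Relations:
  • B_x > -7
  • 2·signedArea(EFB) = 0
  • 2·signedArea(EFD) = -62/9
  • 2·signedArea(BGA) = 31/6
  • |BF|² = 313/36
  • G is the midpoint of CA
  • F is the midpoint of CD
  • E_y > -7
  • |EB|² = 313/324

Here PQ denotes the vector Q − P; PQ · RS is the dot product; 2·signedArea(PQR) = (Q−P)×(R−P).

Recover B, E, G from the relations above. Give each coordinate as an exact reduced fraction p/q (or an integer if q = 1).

B = (-19/3, -6)
E = (-101/18, -20/3)
G = (-6, -15/2)

1. G_x = -6  [G is the midpoint of CA]
2. G_y = -15/2  [G is the midpoint of CA]
   → G = (-6, -15/2)
3. B_x = -19/3  [line 5/2·x + 4·y + 239/6 = 0 ∩ |BF|² = 313/36]
4. B_y = -6  [line 5/2·x + 4·y + 239/6 = 0 ∩ |BF|² = 313/36]
   → B = (-19/3, -6)
5. E_x = -101/18  [2·signedArea(EFB) = 0 ∩ 2·signedArea(EFD) = -62/9]
6. E_y = -20/3  [2·signedArea(EFB) = 0 ∩ 2·signedArea(EFD) = -62/9]
   → E = (-101/18, -20/3)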